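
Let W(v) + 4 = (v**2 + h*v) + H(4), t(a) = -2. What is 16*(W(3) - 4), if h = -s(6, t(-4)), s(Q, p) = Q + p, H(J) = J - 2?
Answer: -144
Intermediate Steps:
H(J) = -2 + J
h = -4 (h = -(6 - 2) = -1*4 = -4)
W(v) = -2 + v**2 - 4*v (W(v) = -4 + ((v**2 - 4*v) + (-2 + 4)) = -4 + ((v**2 - 4*v) + 2) = -4 + (2 + v**2 - 4*v) = -2 + v**2 - 4*v)
16*(W(3) - 4) = 16*((-2 + 3**2 - 4*3) - 4) = 16*((-2 + 9 - 12) - 4) = 16*(-5 - 4) = 16*(-9) = -144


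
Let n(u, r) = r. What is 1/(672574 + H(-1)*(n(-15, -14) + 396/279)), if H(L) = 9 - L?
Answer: 31/20845894 ≈ 1.4871e-6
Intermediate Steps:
1/(672574 + H(-1)*(n(-15, -14) + 396/279)) = 1/(672574 + (9 - 1*(-1))*(-14 + 396/279)) = 1/(672574 + (9 + 1)*(-14 + 396*(1/279))) = 1/(672574 + 10*(-14 + 44/31)) = 1/(672574 + 10*(-390/31)) = 1/(672574 - 3900/31) = 1/(20845894/31) = 31/20845894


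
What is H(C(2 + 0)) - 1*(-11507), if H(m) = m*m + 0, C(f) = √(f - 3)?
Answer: 11506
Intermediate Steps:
C(f) = √(-3 + f)
H(m) = m² (H(m) = m² + 0 = m²)
H(C(2 + 0)) - 1*(-11507) = (√(-3 + (2 + 0)))² - 1*(-11507) = (√(-3 + 2))² + 11507 = (√(-1))² + 11507 = I² + 11507 = -1 + 11507 = 11506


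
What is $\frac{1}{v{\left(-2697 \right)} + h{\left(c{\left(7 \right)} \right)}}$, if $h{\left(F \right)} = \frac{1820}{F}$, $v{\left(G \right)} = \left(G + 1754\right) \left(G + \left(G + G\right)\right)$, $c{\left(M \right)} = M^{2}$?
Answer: $\frac{7}{53408951} \approx 1.3106 \cdot 10^{-7}$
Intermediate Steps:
$v{\left(G \right)} = 3 G \left(1754 + G\right)$ ($v{\left(G \right)} = \left(1754 + G\right) \left(G + 2 G\right) = \left(1754 + G\right) 3 G = 3 G \left(1754 + G\right)$)
$\frac{1}{v{\left(-2697 \right)} + h{\left(c{\left(7 \right)} \right)}} = \frac{1}{3 \left(-2697\right) \left(1754 - 2697\right) + \frac{1820}{7^{2}}} = \frac{1}{3 \left(-2697\right) \left(-943\right) + \frac{1820}{49}} = \frac{1}{7629813 + 1820 \cdot \frac{1}{49}} = \frac{1}{7629813 + \frac{260}{7}} = \frac{1}{\frac{53408951}{7}} = \frac{7}{53408951}$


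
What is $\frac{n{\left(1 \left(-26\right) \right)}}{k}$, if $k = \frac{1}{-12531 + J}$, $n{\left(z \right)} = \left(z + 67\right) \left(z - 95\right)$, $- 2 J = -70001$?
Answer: $- \frac{222942379}{2} \approx -1.1147 \cdot 10^{8}$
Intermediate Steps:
$J = \frac{70001}{2}$ ($J = \left(- \frac{1}{2}\right) \left(-70001\right) = \frac{70001}{2} \approx 35001.0$)
$n{\left(z \right)} = \left(-95 + z\right) \left(67 + z\right)$ ($n{\left(z \right)} = \left(67 + z\right) \left(-95 + z\right) = \left(-95 + z\right) \left(67 + z\right)$)
$k = \frac{2}{44939}$ ($k = \frac{1}{-12531 + \frac{70001}{2}} = \frac{1}{\frac{44939}{2}} = \frac{2}{44939} \approx 4.4505 \cdot 10^{-5}$)
$\frac{n{\left(1 \left(-26\right) \right)}}{k} = \frac{-6365 + \left(1 \left(-26\right)\right)^{2} - 28 \cdot 1 \left(-26\right)}{\frac{2}{44939}} = \left(-6365 + \left(-26\right)^{2} - -728\right) \frac{44939}{2} = \left(-6365 + 676 + 728\right) \frac{44939}{2} = \left(-4961\right) \frac{44939}{2} = - \frac{222942379}{2}$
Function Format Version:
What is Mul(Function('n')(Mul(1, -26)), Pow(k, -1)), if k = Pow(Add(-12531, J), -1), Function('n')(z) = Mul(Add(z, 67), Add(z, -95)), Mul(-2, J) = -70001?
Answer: Rational(-222942379, 2) ≈ -1.1147e+8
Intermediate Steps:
J = Rational(70001, 2) (J = Mul(Rational(-1, 2), -70001) = Rational(70001, 2) ≈ 35001.)
Function('n')(z) = Mul(Add(-95, z), Add(67, z)) (Function('n')(z) = Mul(Add(67, z), Add(-95, z)) = Mul(Add(-95, z), Add(67, z)))
k = Rational(2, 44939) (k = Pow(Add(-12531, Rational(70001, 2)), -1) = Pow(Rational(44939, 2), -1) = Rational(2, 44939) ≈ 4.4505e-5)
Mul(Function('n')(Mul(1, -26)), Pow(k, -1)) = Mul(Add(-6365, Pow(Mul(1, -26), 2), Mul(-28, Mul(1, -26))), Pow(Rational(2, 44939), -1)) = Mul(Add(-6365, Pow(-26, 2), Mul(-28, -26)), Rational(44939, 2)) = Mul(Add(-6365, 676, 728), Rational(44939, 2)) = Mul(-4961, Rational(44939, 2)) = Rational(-222942379, 2)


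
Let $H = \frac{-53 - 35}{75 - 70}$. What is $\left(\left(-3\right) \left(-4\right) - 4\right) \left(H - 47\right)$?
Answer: $- \frac{2584}{5} \approx -516.8$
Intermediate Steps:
$H = - \frac{88}{5} \approx -17.6$
$\left(\left(-3\right) \left(-4\right) - 4\right) \left(H - 47\right) = \left(\left(-3\right) \left(-4\right) - 4\right) \left(- \frac{88}{5} - 47\right) = \left(12 - 4\right) \left(- \frac{323}{5}\right) = 8 \left(- \frac{323}{5}\right) = - \frac{2584}{5}$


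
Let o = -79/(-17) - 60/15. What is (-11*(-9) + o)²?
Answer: 2869636/289 ≈ 9929.5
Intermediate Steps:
o = 11/17 (o = -79*(-1/17) - 60*1/15 = 79/17 - 4 = 11/17 ≈ 0.64706)
(-11*(-9) + o)² = (-11*(-9) + 11/17)² = (99 + 11/17)² = (1694/17)² = 2869636/289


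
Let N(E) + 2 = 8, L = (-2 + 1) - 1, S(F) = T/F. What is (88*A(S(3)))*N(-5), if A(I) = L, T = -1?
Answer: -1056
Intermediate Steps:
S(F) = -1/F
L = -2 (L = -1 - 1 = -2)
N(E) = 6 (N(E) = -2 + 8 = 6)
A(I) = -2
(88*A(S(3)))*N(-5) = (88*(-2))*6 = -176*6 = -1056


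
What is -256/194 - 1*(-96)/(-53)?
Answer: -16096/5141 ≈ -3.1309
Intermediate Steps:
-256/194 - 1*(-96)/(-53) = -256*1/194 + 96*(-1/53) = -128/97 - 96/53 = -16096/5141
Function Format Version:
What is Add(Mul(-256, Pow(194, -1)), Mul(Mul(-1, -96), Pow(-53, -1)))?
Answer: Rational(-16096, 5141) ≈ -3.1309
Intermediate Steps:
Add(Mul(-256, Pow(194, -1)), Mul(Mul(-1, -96), Pow(-53, -1))) = Add(Mul(-256, Rational(1, 194)), Mul(96, Rational(-1, 53))) = Add(Rational(-128, 97), Rational(-96, 53)) = Rational(-16096, 5141)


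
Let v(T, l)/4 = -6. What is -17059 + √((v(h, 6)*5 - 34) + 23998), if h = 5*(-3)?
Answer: -17059 + 2*√5961 ≈ -16905.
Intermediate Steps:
h = -15
v(T, l) = -24 (v(T, l) = 4*(-6) = -24)
-17059 + √((v(h, 6)*5 - 34) + 23998) = -17059 + √((-24*5 - 34) + 23998) = -17059 + √((-120 - 34) + 23998) = -17059 + √(-154 + 23998) = -17059 + √23844 = -17059 + 2*√5961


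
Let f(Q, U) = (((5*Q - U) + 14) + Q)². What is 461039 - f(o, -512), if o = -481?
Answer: -5108561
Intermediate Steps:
f(Q, U) = (14 - U + 6*Q)² (f(Q, U) = (((-U + 5*Q) + 14) + Q)² = ((14 - U + 5*Q) + Q)² = (14 - U + 6*Q)²)
461039 - f(o, -512) = 461039 - (14 - 1*(-512) + 6*(-481))² = 461039 - (14 + 512 - 2886)² = 461039 - 1*(-2360)² = 461039 - 1*5569600 = 461039 - 5569600 = -5108561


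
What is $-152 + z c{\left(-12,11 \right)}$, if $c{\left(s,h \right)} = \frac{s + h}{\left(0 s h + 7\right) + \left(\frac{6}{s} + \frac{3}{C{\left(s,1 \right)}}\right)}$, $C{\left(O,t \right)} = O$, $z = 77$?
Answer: $- \frac{4108}{25} \approx -164.32$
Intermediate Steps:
$c{\left(s,h \right)} = \frac{h + s}{7 + \frac{9}{s}}$ ($c{\left(s,h \right)} = \frac{s + h}{\left(0 s h + 7\right) + \left(\frac{6}{s} + \frac{3}{s}\right)} = \frac{h + s}{\left(0 h + 7\right) + \frac{9}{s}} = \frac{h + s}{\left(0 + 7\right) + \frac{9}{s}} = \frac{h + s}{7 + \frac{9}{s}}$)
$-152 + z c{\left(-12,11 \right)} = -152 + 77 \left(- \frac{12 \left(11 - 12\right)}{9 + 7 \left(-12\right)}\right) = -152 + 77 \left(\left(-12\right) \frac{1}{9 - 84} \left(-1\right)\right) = -152 + 77 \left(\left(-12\right) \frac{1}{-75} \left(-1\right)\right) = -152 + 77 \left(\left(-12\right) \left(- \frac{1}{75}\right) \left(-1\right)\right) = -152 + 77 \left(- \frac{4}{25}\right) = -152 - \frac{308}{25} = - \frac{4108}{25}$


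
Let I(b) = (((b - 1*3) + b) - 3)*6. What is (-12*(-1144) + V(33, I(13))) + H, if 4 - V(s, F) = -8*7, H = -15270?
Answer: -1482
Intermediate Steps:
I(b) = -36 + 12*b (I(b) = (((b - 3) + b) - 3)*6 = (((-3 + b) + b) - 3)*6 = ((-3 + 2*b) - 3)*6 = (-6 + 2*b)*6 = -36 + 12*b)
V(s, F) = 60 (V(s, F) = 4 - (-8)*7 = 4 - 1*(-56) = 4 + 56 = 60)
(-12*(-1144) + V(33, I(13))) + H = (-12*(-1144) + 60) - 15270 = (13728 + 60) - 15270 = 13788 - 15270 = -1482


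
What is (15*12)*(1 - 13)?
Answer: -2160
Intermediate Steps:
(15*12)*(1 - 13) = 180*(-12) = -2160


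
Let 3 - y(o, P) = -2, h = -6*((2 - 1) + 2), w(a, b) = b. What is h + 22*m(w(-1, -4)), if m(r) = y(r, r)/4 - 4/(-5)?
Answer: 271/10 ≈ 27.100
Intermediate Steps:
h = -18 (h = -6*(1 + 2) = -6*3 = -18)
y(o, P) = 5 (y(o, P) = 3 - 1*(-2) = 3 + 2 = 5)
m(r) = 41/20 (m(r) = 5/4 - 4/(-5) = 5*(1/4) - 4*(-1/5) = 5/4 + 4/5 = 41/20)
h + 22*m(w(-1, -4)) = -18 + 22*(41/20) = -18 + 451/10 = 271/10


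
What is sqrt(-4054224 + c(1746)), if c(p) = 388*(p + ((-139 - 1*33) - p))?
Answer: 8*I*sqrt(64390) ≈ 2030.0*I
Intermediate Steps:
c(p) = -66736 (c(p) = 388*(p + ((-139 - 33) - p)) = 388*(p + (-172 - p)) = 388*(-172) = -66736)
sqrt(-4054224 + c(1746)) = sqrt(-4054224 - 66736) = sqrt(-4120960) = 8*I*sqrt(64390)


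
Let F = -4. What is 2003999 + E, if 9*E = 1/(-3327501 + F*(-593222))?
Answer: 17217391476482/8591517 ≈ 2.0040e+6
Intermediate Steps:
E = -1/8591517 (E = 1/(9*(-3327501 - 4*(-593222))) = 1/(9*(-3327501 + 2372888)) = (1/9)/(-954613) = (1/9)*(-1/954613) = -1/8591517 ≈ -1.1639e-7)
2003999 + E = 2003999 - 1/8591517 = 17217391476482/8591517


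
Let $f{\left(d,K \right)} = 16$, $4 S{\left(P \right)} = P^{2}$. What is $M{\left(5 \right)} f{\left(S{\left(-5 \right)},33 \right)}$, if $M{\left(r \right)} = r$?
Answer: $80$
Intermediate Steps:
$S{\left(P \right)} = \frac{P^{2}}{4}$
$M{\left(5 \right)} f{\left(S{\left(-5 \right)},33 \right)} = 5 \cdot 16 = 80$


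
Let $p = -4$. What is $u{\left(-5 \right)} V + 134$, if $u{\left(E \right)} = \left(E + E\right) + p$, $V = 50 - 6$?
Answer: $-482$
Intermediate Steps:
$V = 44$
$u{\left(E \right)} = -4 + 2 E$ ($u{\left(E \right)} = \left(E + E\right) - 4 = 2 E - 4 = -4 + 2 E$)
$u{\left(-5 \right)} V + 134 = \left(-4 + 2 \left(-5\right)\right) 44 + 134 = \left(-4 - 10\right) 44 + 134 = \left(-14\right) 44 + 134 = -616 + 134 = -482$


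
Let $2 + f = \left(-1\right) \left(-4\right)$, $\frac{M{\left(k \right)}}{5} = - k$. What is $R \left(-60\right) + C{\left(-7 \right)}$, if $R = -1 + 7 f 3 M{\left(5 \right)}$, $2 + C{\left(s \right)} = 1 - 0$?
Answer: $63059$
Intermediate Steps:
$M{\left(k \right)} = - 5 k$ ($M{\left(k \right)} = 5 \left(- k\right) = - 5 k$)
$f = 2$ ($f = -2 - -4 = -2 + 4 = 2$)
$C{\left(s \right)} = -1$ ($C{\left(s \right)} = -2 + \left(1 - 0\right) = -2 + \left(1 + 0\right) = -2 + 1 = -1$)
$R = -1051$ ($R = -1 + 7 \cdot 2 \cdot 3 \left(\left(-5\right) 5\right) = -1 + 7 \cdot 6 \left(-25\right) = -1 + 7 \left(-150\right) = -1 - 1050 = -1051$)
$R \left(-60\right) + C{\left(-7 \right)} = \left(-1051\right) \left(-60\right) - 1 = 63060 - 1 = 63059$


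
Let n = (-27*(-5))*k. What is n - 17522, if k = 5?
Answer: -16847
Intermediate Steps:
n = 675 (n = -27*(-5)*5 = 135*5 = 675)
n - 17522 = 675 - 17522 = -16847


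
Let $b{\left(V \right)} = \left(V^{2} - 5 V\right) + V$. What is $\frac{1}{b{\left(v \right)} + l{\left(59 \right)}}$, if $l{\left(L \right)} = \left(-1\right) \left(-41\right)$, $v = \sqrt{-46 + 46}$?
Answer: $\frac{1}{41} \approx 0.02439$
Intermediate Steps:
$v = 0$ ($v = \sqrt{0} = 0$)
$l{\left(L \right)} = 41$
$b{\left(V \right)} = V^{2} - 4 V$
$\frac{1}{b{\left(v \right)} + l{\left(59 \right)}} = \frac{1}{0 \left(-4 + 0\right) + 41} = \frac{1}{0 \left(-4\right) + 41} = \frac{1}{0 + 41} = \frac{1}{41}$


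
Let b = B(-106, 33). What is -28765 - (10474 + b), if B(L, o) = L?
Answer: -39133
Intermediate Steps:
b = -106
-28765 - (10474 + b) = -28765 - (10474 - 106) = -28765 - 1*10368 = -28765 - 10368 = -39133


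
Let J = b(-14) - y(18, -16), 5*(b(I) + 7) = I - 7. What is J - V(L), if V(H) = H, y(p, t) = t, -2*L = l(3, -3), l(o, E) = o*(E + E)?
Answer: -21/5 ≈ -4.2000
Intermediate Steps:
l(o, E) = 2*E*o (l(o, E) = o*(2*E) = 2*E*o)
L = 9 (L = -(-3)*3 = -1/2*(-18) = 9)
b(I) = -42/5 + I/5 (b(I) = -7 + (I - 7)/5 = -7 + (-7 + I)/5 = -7 + (-7/5 + I/5) = -42/5 + I/5)
J = 24/5 (J = (-42/5 + (1/5)*(-14)) - 1*(-16) = (-42/5 - 14/5) + 16 = -56/5 + 16 = 24/5 ≈ 4.8000)
J - V(L) = 24/5 - 1*9 = 24/5 - 9 = -21/5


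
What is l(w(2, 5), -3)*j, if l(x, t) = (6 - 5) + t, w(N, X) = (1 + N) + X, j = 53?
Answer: -106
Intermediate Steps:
w(N, X) = 1 + N + X
l(x, t) = 1 + t
l(w(2, 5), -3)*j = (1 - 3)*53 = -2*53 = -106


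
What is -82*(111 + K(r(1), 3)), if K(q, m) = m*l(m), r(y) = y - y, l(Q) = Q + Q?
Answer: -10578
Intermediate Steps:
l(Q) = 2*Q
r(y) = 0
K(q, m) = 2*m² (K(q, m) = m*(2*m) = 2*m²)
-82*(111 + K(r(1), 3)) = -82*(111 + 2*3²) = -82*(111 + 2*9) = -82*(111 + 18) = -82*129 = -10578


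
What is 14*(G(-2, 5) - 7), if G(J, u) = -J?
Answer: -70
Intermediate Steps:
14*(G(-2, 5) - 7) = 14*(-1*(-2) - 7) = 14*(2 - 7) = 14*(-5) = -70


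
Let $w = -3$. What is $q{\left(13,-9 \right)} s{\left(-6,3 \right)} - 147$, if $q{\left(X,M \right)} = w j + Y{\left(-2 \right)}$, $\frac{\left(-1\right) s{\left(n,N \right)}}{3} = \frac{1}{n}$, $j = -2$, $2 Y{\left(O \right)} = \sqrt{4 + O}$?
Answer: $-144 + \frac{\sqrt{2}}{4} \approx -143.65$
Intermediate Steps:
$Y{\left(O \right)} = \frac{\sqrt{4 + O}}{2}$
$s{\left(n,N \right)} = - \frac{3}{n}$
$q{\left(X,M \right)} = 6 + \frac{\sqrt{2}}{2}$ ($q{\left(X,M \right)} = \left(-3\right) \left(-2\right) + \frac{\sqrt{4 - 2}}{2} = 6 + \frac{\sqrt{2}}{2}$)
$q{\left(13,-9 \right)} s{\left(-6,3 \right)} - 147 = \left(6 + \frac{\sqrt{2}}{2}\right) \left(- \frac{3}{-6}\right) - 147 = \left(6 + \frac{\sqrt{2}}{2}\right) \left(\left(-3\right) \left(- \frac{1}{6}\right)\right) - 147 = \left(6 + \frac{\sqrt{2}}{2}\right) \frac{1}{2} - 147 = \left(3 + \frac{\sqrt{2}}{4}\right) - 147 = -144 + \frac{\sqrt{2}}{4}$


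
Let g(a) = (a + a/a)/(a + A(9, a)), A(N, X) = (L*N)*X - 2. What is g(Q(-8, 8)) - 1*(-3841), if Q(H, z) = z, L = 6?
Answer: 560789/146 ≈ 3841.0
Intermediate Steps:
A(N, X) = -2 + 6*N*X (A(N, X) = (6*N)*X - 2 = 6*N*X - 2 = -2 + 6*N*X)
g(a) = (1 + a)/(-2 + 55*a) (g(a) = (a + a/a)/(a + (-2 + 6*9*a)) = (a + 1)/(a + (-2 + 54*a)) = (1 + a)/(-2 + 55*a))
g(Q(-8, 8)) - 1*(-3841) = (1 + 8)/(-2 + 55*8) - 1*(-3841) = 9/(-2 + 440) + 3841 = 9/438 + 3841 = (1/438)*9 + 3841 = 3/146 + 3841 = 560789/146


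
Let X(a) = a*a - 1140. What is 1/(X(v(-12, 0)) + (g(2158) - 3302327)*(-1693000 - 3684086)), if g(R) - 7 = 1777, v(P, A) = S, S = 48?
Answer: 1/17747303558862 ≈ 5.6347e-14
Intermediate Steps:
v(P, A) = 48
X(a) = -1140 + a**2 (X(a) = a**2 - 1140 = -1140 + a**2)
g(R) = 1784 (g(R) = 7 + 1777 = 1784)
1/(X(v(-12, 0)) + (g(2158) - 3302327)*(-1693000 - 3684086)) = 1/((-1140 + 48**2) + (1784 - 3302327)*(-1693000 - 3684086)) = 1/((-1140 + 2304) - 3300543*(-5377086)) = 1/(1164 + 17747303557698) = 1/17747303558862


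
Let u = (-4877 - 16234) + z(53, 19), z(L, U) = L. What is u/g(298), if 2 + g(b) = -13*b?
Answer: 10529/1938 ≈ 5.4329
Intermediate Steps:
g(b) = -2 - 13*b
u = -21058 (u = (-4877 - 16234) + 53 = -21111 + 53 = -21058)
u/g(298) = -21058/(-2 - 13*298) = -21058/(-2 - 3874) = -21058/(-3876) = -21058*(-1/3876) = 10529/1938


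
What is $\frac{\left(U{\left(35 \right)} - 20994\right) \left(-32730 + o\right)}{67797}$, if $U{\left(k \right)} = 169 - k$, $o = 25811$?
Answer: $\frac{144330340}{67797} \approx 2128.9$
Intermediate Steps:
$\frac{\left(U{\left(35 \right)} - 20994\right) \left(-32730 + o\right)}{67797} = \frac{\left(\left(169 - 35\right) - 20994\right) \left(-32730 + 25811\right)}{67797} = \left(\left(169 - 35\right) - 20994\right) \left(-6919\right) \frac{1}{67797} = \left(134 - 20994\right) \left(-6919\right) \frac{1}{67797} = \left(-20860\right) \left(-6919\right) \frac{1}{67797} = 144330340 \cdot \frac{1}{67797} = \frac{144330340}{67797}$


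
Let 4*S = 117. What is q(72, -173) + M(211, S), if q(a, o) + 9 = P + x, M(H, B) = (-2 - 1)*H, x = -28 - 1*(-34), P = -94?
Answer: -730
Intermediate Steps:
S = 117/4 (S = (¼)*117 = 117/4 ≈ 29.250)
x = 6 (x = -28 + 34 = 6)
M(H, B) = -3*H
q(a, o) = -97 (q(a, o) = -9 + (-94 + 6) = -9 - 88 = -97)
q(72, -173) + M(211, S) = -97 - 3*211 = -97 - 633 = -730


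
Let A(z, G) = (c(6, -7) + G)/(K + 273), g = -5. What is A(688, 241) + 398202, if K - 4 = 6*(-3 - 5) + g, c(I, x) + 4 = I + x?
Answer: 22299371/56 ≈ 3.9820e+5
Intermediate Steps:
c(I, x) = -4 + I + x (c(I, x) = -4 + (I + x) = -4 + I + x)
K = -49 (K = 4 + (6*(-3 - 5) - 5) = 4 + (6*(-8) - 5) = 4 + (-48 - 5) = 4 - 53 = -49)
A(z, G) = -5/224 + G/224 (A(z, G) = ((-4 + 6 - 7) + G)/(-49 + 273) = (-5 + G)/224 = (-5 + G)*(1/224) = -5/224 + G/224)
A(688, 241) + 398202 = (-5/224 + (1/224)*241) + 398202 = (-5/224 + 241/224) + 398202 = 59/56 + 398202 = 22299371/56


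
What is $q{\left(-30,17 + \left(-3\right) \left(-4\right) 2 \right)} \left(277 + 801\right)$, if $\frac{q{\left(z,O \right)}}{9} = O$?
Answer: $397782$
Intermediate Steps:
$q{\left(z,O \right)} = 9 O$
$q{\left(-30,17 + \left(-3\right) \left(-4\right) 2 \right)} \left(277 + 801\right) = 9 \left(17 + \left(-3\right) \left(-4\right) 2\right) \left(277 + 801\right) = 9 \left(17 + 12 \cdot 2\right) 1078 = 9 \left(17 + 24\right) 1078 = 9 \cdot 41 \cdot 1078 = 369 \cdot 1078 = 397782$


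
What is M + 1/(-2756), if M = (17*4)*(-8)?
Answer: -1499265/2756 ≈ -544.00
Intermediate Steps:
M = -544 (M = 68*(-8) = -544)
M + 1/(-2756) = -544 + 1/(-2756) = -544 - 1/2756 = -1499265/2756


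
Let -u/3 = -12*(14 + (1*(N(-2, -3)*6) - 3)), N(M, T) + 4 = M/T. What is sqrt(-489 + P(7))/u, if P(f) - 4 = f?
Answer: -I*sqrt(478)/324 ≈ -0.067479*I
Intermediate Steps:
N(M, T) = -4 + M/T
P(f) = 4 + f
u = -324 (u = -(-36)*(14 + (1*((-4 - 2/(-3))*6) - 3)) = -(-36)*(14 + (1*((-4 - 2*(-1/3))*6) - 3)) = -(-36)*(14 + (1*((-4 + 2/3)*6) - 3)) = -(-36)*(14 + (1*(-10/3*6) - 3)) = -(-36)*(14 + (1*(-20) - 3)) = -(-36)*(14 + (-20 - 3)) = -(-36)*(14 - 23) = -(-36)*(-9) = -3*108 = -324)
sqrt(-489 + P(7))/u = sqrt(-489 + (4 + 7))/(-324) = sqrt(-489 + 11)*(-1/324) = sqrt(-478)*(-1/324) = (I*sqrt(478))*(-1/324) = -I*sqrt(478)/324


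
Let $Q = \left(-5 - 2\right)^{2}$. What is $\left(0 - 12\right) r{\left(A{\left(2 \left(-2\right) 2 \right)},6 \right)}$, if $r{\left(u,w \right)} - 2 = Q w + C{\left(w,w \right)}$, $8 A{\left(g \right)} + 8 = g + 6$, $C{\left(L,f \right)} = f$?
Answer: $-3624$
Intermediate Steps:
$Q = 49$ ($Q = \left(-7\right)^{2} = 49$)
$A{\left(g \right)} = - \frac{1}{4} + \frac{g}{8}$ ($A{\left(g \right)} = -1 + \frac{g + 6}{8} = -1 + \frac{6 + g}{8} = -1 + \left(\frac{3}{4} + \frac{g}{8}\right) = - \frac{1}{4} + \frac{g}{8}$)
$r{\left(u,w \right)} = 2 + 50 w$ ($r{\left(u,w \right)} = 2 + \left(49 w + w\right) = 2 + 50 w$)
$\left(0 - 12\right) r{\left(A{\left(2 \left(-2\right) 2 \right)},6 \right)} = \left(0 - 12\right) \left(2 + 50 \cdot 6\right) = - 12 \left(2 + 300\right) = \left(-12\right) 302 = -3624$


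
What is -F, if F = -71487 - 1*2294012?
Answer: 2365499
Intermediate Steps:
F = -2365499 (F = -71487 - 2294012 = -2365499)
-F = -1*(-2365499) = 2365499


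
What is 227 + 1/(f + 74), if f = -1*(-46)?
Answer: 27241/120 ≈ 227.01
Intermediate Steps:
f = 46
227 + 1/(f + 74) = 227 + 1/(46 + 74) = 227 + 1/120 = 27241/120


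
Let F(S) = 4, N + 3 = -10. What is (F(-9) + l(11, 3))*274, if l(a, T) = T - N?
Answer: 5480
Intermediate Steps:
N = -13 (N = -3 - 10 = -13)
l(a, T) = 13 + T (l(a, T) = T - 1*(-13) = T + 13 = 13 + T)
(F(-9) + l(11, 3))*274 = (4 + (13 + 3))*274 = (4 + 16)*274 = 20*274 = 5480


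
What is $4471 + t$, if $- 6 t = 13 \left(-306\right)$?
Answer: $5134$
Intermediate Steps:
$t = 663$ ($t = - \frac{13 \left(-306\right)}{6} = \left(- \frac{1}{6}\right) \left(-3978\right) = 663$)
$4471 + t = 4471 + 663 = 5134$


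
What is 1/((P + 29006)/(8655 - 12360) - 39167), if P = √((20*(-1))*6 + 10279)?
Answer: -179251285135/7022138421660974 + 1235*√10159/7022138421660974 ≈ -2.5527e-5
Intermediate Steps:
P = √10159 (P = √(-20*6 + 10279) = √(-120 + 10279) = √10159 ≈ 100.79)
1/((P + 29006)/(8655 - 12360) - 39167) = 1/((√10159 + 29006)/(8655 - 12360) - 39167) = 1/((29006 + √10159)/(-3705) - 39167) = 1/((29006 + √10159)*(-1/3705) - 39167) = 1/((-29006/3705 - √10159/3705) - 39167) = 1/(-145142741/3705 - √10159/3705)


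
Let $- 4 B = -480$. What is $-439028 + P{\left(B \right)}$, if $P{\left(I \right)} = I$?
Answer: $-438908$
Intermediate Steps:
$B = 120$ ($B = \left(- \frac{1}{4}\right) \left(-480\right) = 120$)
$-439028 + P{\left(B \right)} = -439028 + 120 = -438908$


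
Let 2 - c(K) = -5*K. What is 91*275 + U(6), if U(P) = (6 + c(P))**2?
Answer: 26469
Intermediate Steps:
c(K) = 2 + 5*K (c(K) = 2 - (-5)*K = 2 + 5*K)
U(P) = (8 + 5*P)**2 (U(P) = (6 + (2 + 5*P))**2 = (8 + 5*P)**2)
91*275 + U(6) = 91*275 + (8 + 5*6)**2 = 25025 + (8 + 30)**2 = 25025 + 38**2 = 25025 + 1444 = 26469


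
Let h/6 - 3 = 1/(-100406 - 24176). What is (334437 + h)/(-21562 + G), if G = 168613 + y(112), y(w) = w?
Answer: 20833536402/9166930433 ≈ 2.2727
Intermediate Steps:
G = 168725 (G = 168613 + 112 = 168725)
h = 1121235/62291 (h = 18 + 6/(-100406 - 24176) = 18 + 6/(-124582) = 18 + 6*(-1/124582) = 18 - 3/62291 = 1121235/62291 ≈ 18.000)
(334437 + h)/(-21562 + G) = (334437 + 1121235/62291)/(-21562 + 168725) = (20833536402/62291)/147163 = (20833536402/62291)*(1/147163) = 20833536402/9166930433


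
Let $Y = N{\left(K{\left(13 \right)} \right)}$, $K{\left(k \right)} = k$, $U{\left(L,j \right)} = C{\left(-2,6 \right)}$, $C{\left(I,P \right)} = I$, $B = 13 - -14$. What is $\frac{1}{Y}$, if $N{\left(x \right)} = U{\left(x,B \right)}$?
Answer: $- \frac{1}{2} \approx -0.5$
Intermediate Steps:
$B = 27$ ($B = 13 + 14 = 27$)
$U{\left(L,j \right)} = -2$
$N{\left(x \right)} = -2$
$Y = -2$
$\frac{1}{Y} = \frac{1}{-2} = - \frac{1}{2}$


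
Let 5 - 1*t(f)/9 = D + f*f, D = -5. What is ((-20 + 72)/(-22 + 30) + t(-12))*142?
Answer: -170329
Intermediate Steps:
t(f) = 90 - 9*f**2 (t(f) = 45 - 9*(-5 + f*f) = 45 - 9*(-5 + f**2) = 45 + (45 - 9*f**2) = 90 - 9*f**2)
((-20 + 72)/(-22 + 30) + t(-12))*142 = ((-20 + 72)/(-22 + 30) + (90 - 9*(-12)**2))*142 = (52/8 + (90 - 9*144))*142 = (52*(1/8) + (90 - 1296))*142 = (13/2 - 1206)*142 = -2399/2*142 = -170329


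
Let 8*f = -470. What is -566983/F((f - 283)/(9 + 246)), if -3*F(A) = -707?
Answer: -1700949/707 ≈ -2405.9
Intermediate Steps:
f = -235/4 (f = (⅛)*(-470) = -235/4 ≈ -58.750)
F(A) = 707/3 (F(A) = -⅓*(-707) = 707/3)
-566983/F((f - 283)/(9 + 246)) = -566983/707/3 = -566983*3/707 = -1700949/707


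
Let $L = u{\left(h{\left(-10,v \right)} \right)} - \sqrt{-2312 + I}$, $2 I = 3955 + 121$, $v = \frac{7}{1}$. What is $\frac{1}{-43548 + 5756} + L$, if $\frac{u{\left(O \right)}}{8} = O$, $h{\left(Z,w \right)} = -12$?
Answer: $- \frac{3628033}{37792} - i \sqrt{274} \approx -96.0 - 16.553 i$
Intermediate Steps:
$v = 7$ ($v = 7 \cdot 1 = 7$)
$u{\left(O \right)} = 8 O$
$I = 2038$ ($I = \frac{3955 + 121}{2} = \frac{1}{2} \cdot 4076 = 2038$)
$L = -96 - i \sqrt{274}$ ($L = 8 \left(-12\right) - \sqrt{-2312 + 2038} = -96 - \sqrt{-274} = -96 - i \sqrt{274} \approx -96.0 - 16.553 i$)
$\frac{1}{-43548 + 5756} + L = \frac{1}{-43548 + 5756} - \left(96 + i \sqrt{274}\right) = \frac{1}{-37792} - \left(96 + i \sqrt{274}\right) = - \frac{1}{37792} - \left(96 + i \sqrt{274}\right) = - \frac{3628033}{37792} - i \sqrt{274}$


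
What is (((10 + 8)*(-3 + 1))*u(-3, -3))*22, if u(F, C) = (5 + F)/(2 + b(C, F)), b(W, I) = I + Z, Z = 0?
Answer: 1584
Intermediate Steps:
b(W, I) = I (b(W, I) = I + 0 = I)
u(F, C) = (5 + F)/(2 + F)
(((10 + 8)*(-3 + 1))*u(-3, -3))*22 = (((10 + 8)*(-3 + 1))*((5 - 3)/(2 - 3)))*22 = ((18*(-2))*(2/(-1)))*22 = -(-36)*2*22 = -36*(-2)*22 = 72*22 = 1584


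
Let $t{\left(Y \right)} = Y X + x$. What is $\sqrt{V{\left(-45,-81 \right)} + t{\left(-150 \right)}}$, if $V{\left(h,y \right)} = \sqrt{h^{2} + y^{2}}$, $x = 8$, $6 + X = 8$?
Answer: $\sqrt{-292 + 9 \sqrt{106}} \approx 14.119 i$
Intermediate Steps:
$X = 2$ ($X = -6 + 8 = 2$)
$t{\left(Y \right)} = 8 + 2 Y$ ($t{\left(Y \right)} = Y 2 + 8 = 2 Y + 8 = 8 + 2 Y$)
$\sqrt{V{\left(-45,-81 \right)} + t{\left(-150 \right)}} = \sqrt{\sqrt{\left(-45\right)^{2} + \left(-81\right)^{2}} + \left(8 + 2 \left(-150\right)\right)} = \sqrt{\sqrt{2025 + 6561} + \left(8 - 300\right)} = \sqrt{\sqrt{8586} - 292} = \sqrt{9 \sqrt{106} - 292} = \sqrt{-292 + 9 \sqrt{106}}$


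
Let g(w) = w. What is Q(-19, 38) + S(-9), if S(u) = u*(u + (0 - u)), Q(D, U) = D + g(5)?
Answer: -14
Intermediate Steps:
Q(D, U) = 5 + D (Q(D, U) = D + 5 = 5 + D)
S(u) = 0 (S(u) = u*(u - u) = u*0 = 0)
Q(-19, 38) + S(-9) = (5 - 19) + 0 = -14 + 0 = -14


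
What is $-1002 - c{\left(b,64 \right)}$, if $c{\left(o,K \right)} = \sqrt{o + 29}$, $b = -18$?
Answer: $-1002 - \sqrt{11} \approx -1005.3$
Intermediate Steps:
$c{\left(o,K \right)} = \sqrt{29 + o}$
$-1002 - c{\left(b,64 \right)} = -1002 - \sqrt{29 - 18} = -1002 - \sqrt{11}$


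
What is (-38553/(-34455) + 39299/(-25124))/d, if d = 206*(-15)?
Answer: 128480491/891616842600 ≈ 0.00014410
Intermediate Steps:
d = -3090
(-38553/(-34455) + 39299/(-25124))/d = (-38553/(-34455) + 39299/(-25124))/(-3090) = (-38553*(-1/34455) + 39299*(-1/25124))*(-1/3090) = (12851/11485 - 39299/25124)*(-1/3090) = -128480491/288549140*(-1/3090) = 128480491/891616842600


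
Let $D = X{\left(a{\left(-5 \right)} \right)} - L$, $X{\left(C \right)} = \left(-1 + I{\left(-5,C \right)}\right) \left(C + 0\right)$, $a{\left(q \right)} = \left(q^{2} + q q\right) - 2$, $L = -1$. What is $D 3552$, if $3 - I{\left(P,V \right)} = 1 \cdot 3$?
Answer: $-166944$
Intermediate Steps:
$I{\left(P,V \right)} = 0$ ($I{\left(P,V \right)} = 3 - 1 \cdot 3 = 3 - 3 = 0$)
$a{\left(q \right)} = -2 + 2 q^{2}$ ($a{\left(q \right)} = \left(q^{2} + q^{2}\right) - 2 = 2 q^{2} - 2 = -2 + 2 q^{2}$)
$X{\left(C \right)} = - C$ ($X{\left(C \right)} = \left(-1 + 0\right) \left(C + 0\right) = - C$)
$D = -47$ ($D = - (-2 + 2 \left(-5\right)^{2}) - -1 = - (-2 + 2 \cdot 25) + 1 = - (-2 + 50) + 1 = \left(-1\right) 48 + 1 = -48 + 1 = -47$)
$D 3552 = \left(-47\right) 3552 = -166944$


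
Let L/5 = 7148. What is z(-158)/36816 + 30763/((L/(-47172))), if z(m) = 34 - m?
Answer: -278258405513/6853145 ≈ -40603.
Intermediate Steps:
L = 35740 (L = 5*7148 = 35740)
z(-158)/36816 + 30763/((L/(-47172))) = (34 - 1*(-158))/36816 + 30763/((35740/(-47172))) = (34 + 158)*(1/36816) + 30763/((35740*(-1/47172))) = 192*(1/36816) + 30763/(-8935/11793) = 4/767 + 30763*(-11793/8935) = 4/767 - 362788059/8935 = -278258405513/6853145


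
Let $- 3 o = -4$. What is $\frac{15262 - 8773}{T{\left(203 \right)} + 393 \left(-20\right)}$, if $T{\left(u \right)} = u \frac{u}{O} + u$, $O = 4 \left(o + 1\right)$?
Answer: $- \frac{25956}{12967} \approx -2.0017$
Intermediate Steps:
$o = \frac{4}{3}$ ($o = \left(- \frac{1}{3}\right) \left(-4\right) = \frac{4}{3} \approx 1.3333$)
$O = \frac{28}{3}$ ($O = 4 \left(\frac{4}{3} + 1\right) = 4 \cdot \frac{7}{3} = \frac{28}{3} \approx 9.3333$)
$T{\left(u \right)} = u + \frac{3 u^{2}}{28}$ ($T{\left(u \right)} = u \frac{u}{\frac{28}{3}} + u = u u \frac{3}{28} + u = u \frac{3 u}{28} + u = \frac{3 u^{2}}{28} + u = u + \frac{3 u^{2}}{28}$)
$\frac{15262 - 8773}{T{\left(203 \right)} + 393 \left(-20\right)} = \frac{15262 - 8773}{\frac{1}{28} \cdot 203 \left(28 + 3 \cdot 203\right) + 393 \left(-20\right)} = \frac{6489}{\frac{1}{28} \cdot 203 \left(28 + 609\right) - 7860} = \frac{6489}{\frac{1}{28} \cdot 203 \cdot 637 - 7860} = \frac{6489}{\frac{18473}{4} - 7860} = \frac{6489}{- \frac{12967}{4}} = 6489 \left(- \frac{4}{12967}\right) = - \frac{25956}{12967}$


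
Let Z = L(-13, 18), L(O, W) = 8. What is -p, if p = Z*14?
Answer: -112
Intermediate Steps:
Z = 8
p = 112 (p = 8*14 = 112)
-p = -1*112 = -112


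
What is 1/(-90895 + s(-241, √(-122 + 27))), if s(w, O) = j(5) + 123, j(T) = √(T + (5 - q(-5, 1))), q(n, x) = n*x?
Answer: -90772/8239555969 - √15/8239555969 ≈ -1.1017e-5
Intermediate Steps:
j(T) = √(10 + T) (j(T) = √(T + (5 - (-5))) = √(T + (5 - 1*(-5))) = √(T + (5 + 5)) = √(T + 10) = √(10 + T))
s(w, O) = 123 + √15 (s(w, O) = √(10 + 5) + 123 = √15 + 123 = 123 + √15)
1/(-90895 + s(-241, √(-122 + 27))) = 1/(-90895 + (123 + √15)) = 1/(-90772 + √15)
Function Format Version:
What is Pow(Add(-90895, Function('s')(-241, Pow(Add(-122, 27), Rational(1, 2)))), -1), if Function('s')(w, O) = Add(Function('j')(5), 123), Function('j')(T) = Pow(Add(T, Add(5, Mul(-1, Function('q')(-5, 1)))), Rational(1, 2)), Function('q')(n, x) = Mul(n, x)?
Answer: Add(Rational(-90772, 8239555969), Mul(Rational(-1, 8239555969), Pow(15, Rational(1, 2)))) ≈ -1.1017e-5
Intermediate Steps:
Function('j')(T) = Pow(Add(10, T), Rational(1, 2)) (Function('j')(T) = Pow(Add(T, Add(5, Mul(-1, Mul(-5, 1)))), Rational(1, 2)) = Pow(Add(T, Add(5, Mul(-1, -5))), Rational(1, 2)) = Pow(Add(T, Add(5, 5)), Rational(1, 2)) = Pow(Add(T, 10), Rational(1, 2)) = Pow(Add(10, T), Rational(1, 2)))
Function('s')(w, O) = Add(123, Pow(15, Rational(1, 2))) (Function('s')(w, O) = Add(Pow(Add(10, 5), Rational(1, 2)), 123) = Add(Pow(15, Rational(1, 2)), 123) = Add(123, Pow(15, Rational(1, 2))))
Pow(Add(-90895, Function('s')(-241, Pow(Add(-122, 27), Rational(1, 2)))), -1) = Pow(Add(-90895, Add(123, Pow(15, Rational(1, 2)))), -1) = Pow(Add(-90772, Pow(15, Rational(1, 2))), -1)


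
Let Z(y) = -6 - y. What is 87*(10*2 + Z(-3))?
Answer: 1479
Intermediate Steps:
87*(10*2 + Z(-3)) = 87*(10*2 + (-6 - 1*(-3))) = 87*(20 + (-6 + 3)) = 87*(20 - 3) = 87*17 = 1479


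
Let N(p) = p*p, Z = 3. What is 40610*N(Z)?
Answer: 365490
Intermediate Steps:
N(p) = p²
40610*N(Z) = 40610*3² = 40610*9 = 365490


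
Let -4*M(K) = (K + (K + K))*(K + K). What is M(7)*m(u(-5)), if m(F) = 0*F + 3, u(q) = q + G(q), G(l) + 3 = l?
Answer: -441/2 ≈ -220.50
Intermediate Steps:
G(l) = -3 + l
u(q) = -3 + 2*q (u(q) = q + (-3 + q) = -3 + 2*q)
m(F) = 3 (m(F) = 0 + 3 = 3)
M(K) = -3*K**2/2 (M(K) = -(K + (K + K))*(K + K)/4 = -(K + 2*K)*2*K/4 = -3*K*2*K/4 = -3*K**2/2)
M(7)*m(u(-5)) = -3/2*7**2*3 = -3/2*49*3 = -147/2*3 = -441/2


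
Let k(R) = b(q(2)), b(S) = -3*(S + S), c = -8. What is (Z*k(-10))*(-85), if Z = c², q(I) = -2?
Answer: -65280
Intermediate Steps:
b(S) = -6*S
k(R) = 12 (k(R) = -6*(-2) = 12)
Z = 64 (Z = (-8)² = 64)
(Z*k(-10))*(-85) = (64*12)*(-85) = 768*(-85) = -65280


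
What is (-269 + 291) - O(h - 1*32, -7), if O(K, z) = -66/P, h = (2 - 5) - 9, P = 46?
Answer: 539/23 ≈ 23.435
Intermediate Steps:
h = -12 (h = -3 - 9 = -12)
O(K, z) = -33/23 (O(K, z) = -66/46 = -66*1/46 = -33/23)
(-269 + 291) - O(h - 1*32, -7) = (-269 + 291) - 1*(-33/23) = 22 + 33/23 = 539/23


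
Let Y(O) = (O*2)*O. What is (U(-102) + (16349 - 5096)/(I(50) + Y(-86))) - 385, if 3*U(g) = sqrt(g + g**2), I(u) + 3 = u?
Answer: -518342/1349 + sqrt(10302)/3 ≈ -350.41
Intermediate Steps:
I(u) = -3 + u
Y(O) = 2*O**2 (Y(O) = (2*O)*O = 2*O**2)
U(g) = sqrt(g + g**2)/3
(U(-102) + (16349 - 5096)/(I(50) + Y(-86))) - 385 = (sqrt(-102*(1 - 102))/3 + (16349 - 5096)/((-3 + 50) + 2*(-86)**2)) - 385 = (sqrt(-102*(-101))/3 + 11253/(47 + 2*7396)) - 385 = (sqrt(10302)/3 + 11253/(47 + 14792)) - 385 = (sqrt(10302)/3 + 11253/14839) - 385 = (sqrt(10302)/3 + 11253*(1/14839)) - 385 = (sqrt(10302)/3 + 1023/1349) - 385 = (1023/1349 + sqrt(10302)/3) - 385 = -518342/1349 + sqrt(10302)/3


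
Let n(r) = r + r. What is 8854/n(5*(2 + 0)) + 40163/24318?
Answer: 27014354/60795 ≈ 444.35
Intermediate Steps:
n(r) = 2*r
8854/n(5*(2 + 0)) + 40163/24318 = 8854/((2*(5*(2 + 0)))) + 40163/24318 = 8854/((2*(5*2))) + 40163*(1/24318) = 8854/((2*10)) + 40163/24318 = 8854/20 + 40163/24318 = 8854*(1/20) + 40163/24318 = 4427/10 + 40163/24318 = 27014354/60795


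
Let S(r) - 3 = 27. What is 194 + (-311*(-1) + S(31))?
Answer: 535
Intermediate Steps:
S(r) = 30 (S(r) = 3 + 27 = 30)
194 + (-311*(-1) + S(31)) = 194 + (-311*(-1) + 30) = 194 + (311 + 30) = 194 + 341 = 535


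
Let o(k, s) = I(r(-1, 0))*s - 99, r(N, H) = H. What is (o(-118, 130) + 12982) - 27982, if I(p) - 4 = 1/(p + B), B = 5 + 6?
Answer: -160239/11 ≈ -14567.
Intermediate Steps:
B = 11
I(p) = 4 + 1/(11 + p) (I(p) = 4 + 1/(p + 11) = 4 + 1/(11 + p))
o(k, s) = -99 + 45*s/11 (o(k, s) = ((45 + 4*0)/(11 + 0))*s - 99 = ((45 + 0)/11)*s - 99 = ((1/11)*45)*s - 99 = 45*s/11 - 99 = -99 + 45*s/11)
(o(-118, 130) + 12982) - 27982 = ((-99 + (45/11)*130) + 12982) - 27982 = ((-99 + 5850/11) + 12982) - 27982 = (4761/11 + 12982) - 27982 = 147563/11 - 27982 = -160239/11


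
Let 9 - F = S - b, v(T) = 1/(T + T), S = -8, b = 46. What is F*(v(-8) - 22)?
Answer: -22239/16 ≈ -1389.9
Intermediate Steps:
v(T) = 1/(2*T)
F = 63 (F = 9 - (-8 - 1*46) = 9 - (-8 - 46) = 9 - 1*(-54) = 9 + 54 = 63)
F*(v(-8) - 22) = 63*((1/2)/(-8) - 22) = 63*((1/2)*(-1/8) - 22) = 63*(-1/16 - 22) = 63*(-353/16) = -22239/16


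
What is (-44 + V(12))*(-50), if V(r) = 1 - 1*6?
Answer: 2450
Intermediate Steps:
V(r) = -5 (V(r) = 1 - 6 = -5)
(-44 + V(12))*(-50) = (-44 - 5)*(-50) = -49*(-50) = 2450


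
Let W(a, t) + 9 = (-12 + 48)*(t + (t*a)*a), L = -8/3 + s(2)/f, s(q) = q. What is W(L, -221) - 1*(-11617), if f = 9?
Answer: -394988/9 ≈ -43888.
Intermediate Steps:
L = -22/9 (L = -8/3 + 2/9 = -22/9 ≈ -2.4444)
W(a, t) = -9 + 36*t + 36*t*a² (W(a, t) = -9 + (-12 + 48)*(t + (t*a)*a) = -9 + 36*(t + (a*t)*a) = -9 + 36*(t + t*a²) = -9 + (36*t + 36*t*a²) = -9 + 36*t + 36*t*a²)
W(L, -221) - 1*(-11617) = (-9 + 36*(-221) + 36*(-221)*(-22/9)²) - 1*(-11617) = (-9 - 7956 + 36*(-221)*(484/81)) + 11617 = (-9 - 7956 - 427856/9) + 11617 = -499541/9 + 11617 = -394988/9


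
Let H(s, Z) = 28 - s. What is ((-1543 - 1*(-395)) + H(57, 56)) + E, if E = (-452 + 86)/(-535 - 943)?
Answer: -869620/739 ≈ -1176.8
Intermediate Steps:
E = 183/739 (E = -366/(-1478) = -366*(-1/1478) = 183/739 ≈ 0.24763)
((-1543 - 1*(-395)) + H(57, 56)) + E = ((-1543 - 1*(-395)) + (28 - 1*57)) + 183/739 = ((-1543 + 395) + (28 - 57)) + 183/739 = (-1148 - 29) + 183/739 = -1177 + 183/739 = -869620/739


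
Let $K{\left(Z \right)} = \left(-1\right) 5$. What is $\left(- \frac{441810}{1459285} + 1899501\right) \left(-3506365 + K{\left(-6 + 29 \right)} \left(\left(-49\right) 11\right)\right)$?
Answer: $- \frac{1942373596532731650}{291857} \approx -6.6552 \cdot 10^{12}$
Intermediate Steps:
$K{\left(Z \right)} = -5$
$\left(- \frac{441810}{1459285} + 1899501\right) \left(-3506365 + K{\left(-6 + 29 \right)} \left(\left(-49\right) 11\right)\right) = \left(- \frac{441810}{1459285} + 1899501\right) \left(-3506365 - 5 \left(\left(-49\right) 11\right)\right) = \left(\left(-441810\right) \frac{1}{1459285} + 1899501\right) \left(-3506365 - -2695\right) = \left(- \frac{88362}{291857} + 1899501\right) \left(-3506365 + 2695\right) = \frac{554382574995}{291857} \left(-3503670\right) = - \frac{1942373596532731650}{291857}$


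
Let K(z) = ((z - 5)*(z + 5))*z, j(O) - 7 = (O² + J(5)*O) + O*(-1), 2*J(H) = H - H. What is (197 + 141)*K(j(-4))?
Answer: 6424704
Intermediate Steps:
J(H) = 0 (J(H) = (H - H)/2 = (½)*0 = 0)
j(O) = 7 + O² - O (j(O) = 7 + ((O² + 0*O) + O*(-1)) = 7 + ((O² + 0) - O) = 7 + (O² - O) = 7 + O² - O)
K(z) = z*(-5 + z)*(5 + z) (K(z) = ((-5 + z)*(5 + z))*z = z*(-5 + z)*(5 + z))
(197 + 141)*K(j(-4)) = (197 + 141)*((7 + (-4)² - 1*(-4))*(-25 + (7 + (-4)² - 1*(-4))²)) = 338*((7 + 16 + 4)*(-25 + (7 + 16 + 4)²)) = 338*(27*(-25 + 27²)) = 338*(27*(-25 + 729)) = 338*(27*704) = 338*19008 = 6424704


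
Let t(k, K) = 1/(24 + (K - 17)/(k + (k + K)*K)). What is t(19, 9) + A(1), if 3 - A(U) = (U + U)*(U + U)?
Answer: -6225/6496 ≈ -0.95828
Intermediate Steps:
A(U) = 3 - 4*U**2 (A(U) = 3 - (U + U)*(U + U) = 3 - 2*U*2*U = 3 - 4*U**2)
t(k, K) = 1/(24 + (-17 + K)/(k + K*(K + k))) (t(k, K) = 1/(24 + (-17 + K)/(k + (K + k)*K)) = 1/(24 + (-17 + K)/(k + K*(K + k))))
t(19, 9) + A(1) = (19 + 9**2 + 9*19)/(-17 + 9 + 24*19 + 24*9**2 + 24*9*19) + (3 - 4*1**2) = (19 + 81 + 171)/(-17 + 9 + 456 + 24*81 + 4104) + (3 - 4*1) = 271/(-17 + 9 + 456 + 1944 + 4104) + (3 - 4) = 271/6496 - 1 = -6225/6496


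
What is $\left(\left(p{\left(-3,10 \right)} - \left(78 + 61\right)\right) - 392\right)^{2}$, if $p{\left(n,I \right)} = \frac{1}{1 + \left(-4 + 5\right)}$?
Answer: $\frac{1125721}{4} \approx 2.8143 \cdot 10^{5}$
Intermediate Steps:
$p{\left(n,I \right)} = \frac{1}{2}$ ($p{\left(n,I \right)} = \frac{1}{1 + 1} = \frac{1}{2}$)
$\left(\left(p{\left(-3,10 \right)} - \left(78 + 61\right)\right) - 392\right)^{2} = \left(\left(\frac{1}{2} - \left(78 + 61\right)\right) - 392\right)^{2} = \left(\left(\frac{1}{2} - 139\right) - 392\right)^{2} = \left(- \frac{277}{2} - 392\right)^{2} = \left(- \frac{1061}{2}\right)^{2} = \frac{1125721}{4}$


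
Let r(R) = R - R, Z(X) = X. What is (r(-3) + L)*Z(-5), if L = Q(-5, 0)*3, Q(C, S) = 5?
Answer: -75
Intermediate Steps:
r(R) = 0
L = 15 (L = 5*3 = 15)
(r(-3) + L)*Z(-5) = (0 + 15)*(-5) = 15*(-5) = -75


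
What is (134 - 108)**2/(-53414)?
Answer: -338/26707 ≈ -0.012656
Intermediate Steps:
(134 - 108)**2/(-53414) = 26**2*(-1/53414) = 676*(-1/53414) = -338/26707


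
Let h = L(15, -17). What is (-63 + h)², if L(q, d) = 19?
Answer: 1936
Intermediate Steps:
h = 19
(-63 + h)² = (-63 + 19)² = (-44)² = 1936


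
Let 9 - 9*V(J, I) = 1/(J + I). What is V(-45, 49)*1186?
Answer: 20755/18 ≈ 1153.1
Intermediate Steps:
V(J, I) = 1 - 1/(9*(I + J)) (V(J, I) = 1 - 1/(9*(J + I)) = 1 - 1/(9*(I + J)))
V(-45, 49)*1186 = ((-1/9 + 49 - 45)/(49 - 45))*1186 = ((35/9)/4)*1186 = ((1/4)*(35/9))*1186 = (35/36)*1186 = 20755/18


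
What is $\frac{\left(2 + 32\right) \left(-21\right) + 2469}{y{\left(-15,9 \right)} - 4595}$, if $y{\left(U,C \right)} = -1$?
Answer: $- \frac{585}{1532} \approx -0.38185$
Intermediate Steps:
$\frac{\left(2 + 32\right) \left(-21\right) + 2469}{y{\left(-15,9 \right)} - 4595} = \frac{\left(2 + 32\right) \left(-21\right) + 2469}{-1 - 4595} = \frac{34 \left(-21\right) + 2469}{-1 - 4595} = \frac{-714 + 2469}{-4596} = 1755 \left(- \frac{1}{4596}\right) = - \frac{585}{1532}$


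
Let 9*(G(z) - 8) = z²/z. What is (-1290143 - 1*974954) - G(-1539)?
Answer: -2264934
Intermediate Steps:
G(z) = 8 + z/9 (G(z) = 8 + (z²/z)/9 = 8 + z/9)
(-1290143 - 1*974954) - G(-1539) = (-1290143 - 1*974954) - (8 + (⅑)*(-1539)) = (-1290143 - 974954) - (8 - 171) = -2265097 - 1*(-163) = -2265097 + 163 = -2264934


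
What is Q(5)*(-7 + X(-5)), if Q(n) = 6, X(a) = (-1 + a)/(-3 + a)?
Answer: -75/2 ≈ -37.500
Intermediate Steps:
X(a) = (-1 + a)/(-3 + a)
Q(5)*(-7 + X(-5)) = 6*(-7 + (-1 - 5)/(-3 - 5)) = 6*(-7 - 6/(-8)) = 6*(-7 - ⅛*(-6)) = 6*(-7 + ¾) = 6*(-25/4) = -75/2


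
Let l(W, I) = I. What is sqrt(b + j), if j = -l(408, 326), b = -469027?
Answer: I*sqrt(469353) ≈ 685.09*I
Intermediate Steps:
j = -326 (j = -1*326 = -326)
sqrt(b + j) = sqrt(-469027 - 326) = sqrt(-469353) = I*sqrt(469353)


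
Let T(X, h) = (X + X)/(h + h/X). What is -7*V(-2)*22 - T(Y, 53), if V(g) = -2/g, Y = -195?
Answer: -753689/5141 ≈ -146.60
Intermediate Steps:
T(X, h) = 2*X/(h + h/X) (T(X, h) = (2*X)/(h + h/X) = 2*X/(h + h/X))
-7*V(-2)*22 - T(Y, 53) = -(-14)/(-2)*22 - 2*(-195)²/(53*(1 - 195)) = -(-14)*(-1)/2*22 - 2*38025/(53*(-194)) = -7*1*22 - 2*38025*(-1)/(53*194) = -7*22 - 1*(-38025/5141) = -154 + 38025/5141 = -753689/5141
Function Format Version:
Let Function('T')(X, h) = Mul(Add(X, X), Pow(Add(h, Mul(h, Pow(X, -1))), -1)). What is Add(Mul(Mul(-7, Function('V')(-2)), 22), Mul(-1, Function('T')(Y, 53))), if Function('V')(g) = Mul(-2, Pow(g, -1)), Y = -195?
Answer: Rational(-753689, 5141) ≈ -146.60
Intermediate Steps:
Function('T')(X, h) = Mul(2, X, Pow(Add(h, Mul(h, Pow(X, -1))), -1)) (Function('T')(X, h) = Mul(Mul(2, X), Pow(Add(h, Mul(h, Pow(X, -1))), -1)) = Mul(2, X, Pow(Add(h, Mul(h, Pow(X, -1))), -1)))
Add(Mul(Mul(-7, Function('V')(-2)), 22), Mul(-1, Function('T')(Y, 53))) = Add(Mul(Mul(-7, Mul(-2, Pow(-2, -1))), 22), Mul(-1, Mul(2, Pow(-195, 2), Pow(53, -1), Pow(Add(1, -195), -1)))) = Add(Mul(Mul(-7, Mul(-2, Rational(-1, 2))), 22), Mul(-1, Mul(2, 38025, Rational(1, 53), Pow(-194, -1)))) = Add(Mul(Mul(-7, 1), 22), Mul(-1, Mul(2, 38025, Rational(1, 53), Rational(-1, 194)))) = Add(Mul(-7, 22), Mul(-1, Rational(-38025, 5141))) = Add(-154, Rational(38025, 5141)) = Rational(-753689, 5141)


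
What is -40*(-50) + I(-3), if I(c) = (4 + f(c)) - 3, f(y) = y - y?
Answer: 2001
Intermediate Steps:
f(y) = 0
I(c) = 1 (I(c) = (4 + 0) - 3 = 4 - 3 = 1)
-40*(-50) + I(-3) = -40*(-50) + 1 = 2000 + 1 = 2001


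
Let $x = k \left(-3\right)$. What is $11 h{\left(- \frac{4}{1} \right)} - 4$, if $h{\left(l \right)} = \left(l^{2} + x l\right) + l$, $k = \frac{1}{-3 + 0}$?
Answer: $84$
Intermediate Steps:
$k = - \frac{1}{3}$ ($k = \frac{1}{-3} = - \frac{1}{3} \approx -0.33333$)
$x = 1$ ($x = \left(- \frac{1}{3}\right) \left(-3\right) = 1$)
$h{\left(l \right)} = l^{2} + 2 l$ ($h{\left(l \right)} = \left(l^{2} + 1 l\right) + l = \left(l^{2} + l\right) + l = \left(l + l^{2}\right) + l = l^{2} + 2 l$)
$11 h{\left(- \frac{4}{1} \right)} - 4 = 11 - \frac{4}{1} \left(2 - \frac{4}{1}\right) - 4 = 11 \left(-4\right) 1 \left(2 - 4\right) - 4 = 11 \left(- 4 \left(2 - 4\right)\right) - 4 = 11 \left(\left(-4\right) \left(-2\right)\right) - 4 = 11 \cdot 8 - 4 = 88 - 4 = 84$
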